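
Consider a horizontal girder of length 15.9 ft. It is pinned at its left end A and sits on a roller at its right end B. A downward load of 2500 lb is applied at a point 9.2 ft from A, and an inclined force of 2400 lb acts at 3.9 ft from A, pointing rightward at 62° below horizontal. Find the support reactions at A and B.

Moments about A: B_y·15.9 − 2500·9.2 − 2400·sin62°·3.9 = 0 → B_y = 31264.4/15.9 = 1966.31 ≈ 1966 lb.
ΣF_y = 0: A_y + 1966.31 − 2500 − 2400·sin62° = 0 → A_y = 2653 lb.
ΣF_x = 0: A_x + 2400·cos62° = 0 → A_x = -1127 lb.

A_x = -1127 lb, A_y = 2653 lb, B_y = 1966 lb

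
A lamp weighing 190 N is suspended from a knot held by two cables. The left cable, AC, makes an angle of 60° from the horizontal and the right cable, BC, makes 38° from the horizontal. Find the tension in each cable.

T_AC = 151.2 N, T_BC = 95.93 N

ΣF_x = 0: −T_AC·cos60° + T_BC·cos38° = 0 → T_BC = 0.634509·T_AC.
ΣF_y = 0: T_AC·sin60° + T_BC·sin38° = 190.
Substitute: T_AC·(0.866025 + 0.634509·0.615661) = 190 → T_AC = 151.194 ≈ 151.2 N.
Then T_BC = 0.634509 × 151.194 = 95.93 N.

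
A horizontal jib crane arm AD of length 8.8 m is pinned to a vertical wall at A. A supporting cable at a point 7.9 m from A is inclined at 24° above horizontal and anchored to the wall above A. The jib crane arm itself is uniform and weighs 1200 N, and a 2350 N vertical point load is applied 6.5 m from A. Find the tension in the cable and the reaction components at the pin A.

T = 6397 N, A_x = 5844 N, A_y = 948.1 N

ΣM about A: T·sin24°·7.9 − 1200·4.4 − 2350·6.5 = 0 → T = 20555/(7.9·0.406737) = 6397.01 ≈ 6397 N.
ΣF_x = 0: A_x − T·cos24° = 0 → A_x = 6397.01 × 0.913545 = 5844 N.
ΣF_y = 0: A_y + T·sin24° − 1200 − 2350 = 0 → A_y = 3550 − 6397.01 × 0.406737 = 948.1 N.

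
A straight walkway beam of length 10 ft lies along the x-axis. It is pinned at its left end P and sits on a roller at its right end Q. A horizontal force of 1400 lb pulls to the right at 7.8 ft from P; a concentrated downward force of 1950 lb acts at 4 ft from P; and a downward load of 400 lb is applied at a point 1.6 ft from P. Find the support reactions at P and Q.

ΣM about P: Q_y·10 − 1950·4 − 400·1.6 = 0 → Q_y = 8440/10 = 844.0 lb.
ΣF_y = 0: P_y + 844 − 1950 − 400 = 0 → P_y = 1506 lb.
ΣF_x = 0: P_x + 1400 = 0 → P_x = -1400 lb.

P_x = -1400 lb, P_y = 1506 lb, Q_y = 844.0 lb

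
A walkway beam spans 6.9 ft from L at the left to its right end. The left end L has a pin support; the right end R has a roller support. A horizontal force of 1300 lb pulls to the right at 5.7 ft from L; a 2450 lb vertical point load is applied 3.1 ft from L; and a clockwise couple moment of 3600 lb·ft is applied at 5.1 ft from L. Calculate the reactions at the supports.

L_x = -1300 lb, L_y = 827.5 lb, R_y = 1622 lb

Taking moments about L: R_y·6.9 − 2450·3.1 − 3600 = 0 → R_y = 11195/6.9 = 1622.46 ≈ 1622 lb.
ΣF_y = 0: L_y + 1622.46 − 2450 = 0 → L_y = 827.5 lb.
ΣF_x = 0: L_x + 1300 = 0 → L_x = -1300 lb.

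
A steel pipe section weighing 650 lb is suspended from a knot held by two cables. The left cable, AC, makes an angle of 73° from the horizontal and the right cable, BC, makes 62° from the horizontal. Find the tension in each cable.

ΣF_x = 0: −T_AC·cos73° + T_BC·cos62° = 0 → T_BC = 0.622768·T_AC.
ΣF_y = 0: T_AC·sin73° + T_BC·sin62° = 650.
Substitute: T_AC·(0.956305 + 0.622768·0.882948) = 650 → T_AC = 431.556 ≈ 431.6 lb.
Then T_BC = 0.622768 × 431.556 = 268.8 lb.

T_AC = 431.6 lb, T_BC = 268.8 lb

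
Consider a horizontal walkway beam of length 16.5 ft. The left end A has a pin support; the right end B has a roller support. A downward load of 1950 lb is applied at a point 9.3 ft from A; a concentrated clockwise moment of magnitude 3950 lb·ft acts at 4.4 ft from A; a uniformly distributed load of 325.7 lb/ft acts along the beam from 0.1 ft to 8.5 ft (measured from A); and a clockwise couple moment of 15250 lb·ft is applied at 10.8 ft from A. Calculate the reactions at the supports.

A_x = 0, A_y = 1710 lb, B_y = 2976 lb

Resultant of the distributed load: 325.7 × 8.4 = 2735.88 lb at 4.3 ft from A.
Taking moments about A: B_y·16.5 − 1950·9.3 − 3950 − (325.7·8.4)·4.3 − 15250 = 0 → B_y = 49099.284/16.5 = 2975.71 ≈ 2976 lb.
ΣF_y = 0: A_y + 2975.71 − 1950 − 325.7·8.4 = 0 → A_y = 1710 lb.
ΣF_x = 0: no horizontal applied forces, so A_x = 0.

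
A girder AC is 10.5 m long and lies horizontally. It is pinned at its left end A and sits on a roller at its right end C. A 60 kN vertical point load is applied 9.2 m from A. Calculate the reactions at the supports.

Moments about A: C_y·10.5 − 60·9.2 = 0 → C_y = 552/10.5 = 52.5714 ≈ 52.57 kN.
ΣF_y = 0: A_y + 52.5714 − 60 = 0 → A_y = 7.429 kN.
ΣF_x = 0: no horizontal applied forces, so A_x = 0.

A_x = 0, A_y = 7.429 kN, C_y = 52.57 kN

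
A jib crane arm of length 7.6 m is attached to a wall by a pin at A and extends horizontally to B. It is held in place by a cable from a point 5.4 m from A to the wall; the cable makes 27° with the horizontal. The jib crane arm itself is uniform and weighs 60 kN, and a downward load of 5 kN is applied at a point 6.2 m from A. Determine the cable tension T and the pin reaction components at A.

T = 105.6 kN, A_x = 94.13 kN, A_y = 17.04 kN

ΣM about A: T·sin27°·5.4 − 60·3.8 − 5·6.2 = 0 → T = 259/(5.4·0.45399) = 105.648 ≈ 105.6 kN.
ΣF_x = 0: A_x − T·cos27° = 0 → A_x = 105.648 × 0.891007 = 94.13 kN.
ΣF_y = 0: A_y + T·sin27° − 60 − 5 = 0 → A_y = 65 − 105.648 × 0.45399 = 17.04 kN.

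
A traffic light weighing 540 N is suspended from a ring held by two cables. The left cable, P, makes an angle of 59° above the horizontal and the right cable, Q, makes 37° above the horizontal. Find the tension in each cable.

T_P = 433.6 N, T_Q = 279.7 N

ΣF_x = 0: −T_P·cos59° + T_Q·cos37° = 0 → T_Q = 0.644898·T_P.
ΣF_y = 0: T_P·sin59° + T_Q·sin37° = 540.
Substitute: T_P·(0.857167 + 0.644898·0.601815) = 540 → T_P = 433.639 ≈ 433.6 N.
Then T_Q = 0.644898 × 433.639 = 279.7 N.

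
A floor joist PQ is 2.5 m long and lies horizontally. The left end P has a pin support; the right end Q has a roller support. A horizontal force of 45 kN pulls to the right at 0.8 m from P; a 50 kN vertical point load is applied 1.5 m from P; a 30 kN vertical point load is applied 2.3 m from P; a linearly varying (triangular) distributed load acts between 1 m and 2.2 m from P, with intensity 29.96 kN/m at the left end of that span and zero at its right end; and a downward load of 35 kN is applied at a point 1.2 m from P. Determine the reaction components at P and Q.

P_x = -45.00 kN, P_y = 48.51 kN, Q_y = 84.47 kN

Resultant of the triangular load: ½ × 29.96 × 1.2 = 17.976 kN, acting at 1.4 m from P (one-third of the span from the peak).
ΣM about P: Q_y·2.5 − 50·1.5 − 30·2.3 − (½·29.96·1.2)·1.4 − 35·1.2 = 0 → Q_y = 211.1664/2.5 = 84.4666 ≈ 84.47 kN.
ΣF_y = 0: P_y + 84.4666 − 50 − 30 − ½·29.96·1.2 − 35 = 0 → P_y = 48.51 kN.
ΣF_x = 0: P_x + 45 = 0 → P_x = -45.00 kN.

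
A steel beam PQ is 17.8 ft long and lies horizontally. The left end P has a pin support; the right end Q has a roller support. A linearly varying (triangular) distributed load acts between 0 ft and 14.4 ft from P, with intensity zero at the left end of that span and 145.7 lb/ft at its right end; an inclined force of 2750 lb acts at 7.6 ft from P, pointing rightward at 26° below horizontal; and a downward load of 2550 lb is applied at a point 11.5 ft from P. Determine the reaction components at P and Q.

P_x = -2472 lb, P_y = 2077 lb, Q_y = 2728 lb

Resultant of the triangular load: ½ × 145.7 × 14.4 = 1049.04 lb, acting at 9.6 ft from P (one-third of the span from the peak).
Taking moments about P: Q_y·17.8 − (½·145.7·14.4)·9.6 − 2750·sin26°·7.6 − 2550·11.5 = 0 → Q_y = 48557.7/17.8 = 2727.96 ≈ 2728 lb.
ΣF_y = 0: P_y + 2727.96 − ½·145.7·14.4 − 2750·sin26° − 2550 = 0 → P_y = 2077 lb.
ΣF_x = 0: P_x + 2750·cos26° = 0 → P_x = -2472 lb.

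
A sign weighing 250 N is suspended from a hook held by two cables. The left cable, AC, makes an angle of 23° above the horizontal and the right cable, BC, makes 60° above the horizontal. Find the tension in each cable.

T_AC = 125.9 N, T_BC = 231.9 N

ΣF_x = 0: −T_AC·cos23° + T_BC·cos60° = 0 → T_BC = 1.84101·T_AC.
ΣF_y = 0: T_AC·sin23° + T_BC·sin60° = 250.
Substitute: T_AC·(0.390731 + 1.84101·0.866025) = 250 → T_AC = 125.939 ≈ 125.9 N.
Then T_BC = 1.84101 × 125.939 = 231.9 N.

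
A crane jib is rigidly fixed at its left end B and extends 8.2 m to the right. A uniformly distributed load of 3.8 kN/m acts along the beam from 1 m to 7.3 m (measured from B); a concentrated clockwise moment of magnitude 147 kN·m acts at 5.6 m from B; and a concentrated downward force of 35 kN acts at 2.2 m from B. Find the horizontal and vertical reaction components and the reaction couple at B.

Resultant of the distributed load: 3.8 × 6.3 = 23.94 kN at 4.15 m from B.
ΣF_x = 0: B_x = 0.
ΣF_y = 0: B_y − 3.8·6.3 − 35 = 0 → B_y = 58.94 kN.
ΣM about B: M_B − (3.8·6.3)·4.15 − 147 − 35·2.2 = 0 → M_B = 323.4 kN·m.

B_x = 0, B_y = 58.94 kN, M_B = 323.4 kN·m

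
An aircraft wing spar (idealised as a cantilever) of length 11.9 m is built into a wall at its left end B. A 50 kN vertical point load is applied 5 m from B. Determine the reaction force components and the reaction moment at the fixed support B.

ΣF_x = 0: B_x = 0.
ΣF_y = 0: B_y − 50 = 0 → B_y = 50.00 kN.
ΣM about B: M_B − 50·5 = 0 → M_B = 250.0 kN·m.

B_x = 0, B_y = 50.00 kN, M_B = 250.0 kN·m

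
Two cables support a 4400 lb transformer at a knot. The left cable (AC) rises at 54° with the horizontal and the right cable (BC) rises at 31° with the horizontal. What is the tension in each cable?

ΣF_x = 0: −T_AC·cos54° + T_BC·cos31° = 0 → T_BC = 0.68573·T_AC.
ΣF_y = 0: T_AC·sin54° + T_BC·sin31° = 4400.
Substitute: T_AC·(0.809017 + 0.68573·0.515038) = 4400 → T_AC = 3785.94 ≈ 3786 lb.
Then T_BC = 0.68573 × 3785.94 = 2596 lb.

T_AC = 3786 lb, T_BC = 2596 lb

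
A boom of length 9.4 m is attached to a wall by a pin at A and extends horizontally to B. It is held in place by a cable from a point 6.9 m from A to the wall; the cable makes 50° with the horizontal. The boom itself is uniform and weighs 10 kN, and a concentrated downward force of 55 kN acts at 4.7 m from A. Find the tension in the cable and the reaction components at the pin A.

ΣM about A: T·sin50°·6.9 − 10·4.7 − 55·4.7 = 0 → T = 305.5/(6.9·0.766044) = 57.7974 ≈ 57.80 kN.
ΣF_x = 0: A_x − T·cos50° = 0 → A_x = 57.7974 × 0.642788 = 37.15 kN.
ΣF_y = 0: A_y + T·sin50° − 10 − 55 = 0 → A_y = 65 − 57.7974 × 0.766044 = 20.72 kN.

T = 57.80 kN, A_x = 37.15 kN, A_y = 20.72 kN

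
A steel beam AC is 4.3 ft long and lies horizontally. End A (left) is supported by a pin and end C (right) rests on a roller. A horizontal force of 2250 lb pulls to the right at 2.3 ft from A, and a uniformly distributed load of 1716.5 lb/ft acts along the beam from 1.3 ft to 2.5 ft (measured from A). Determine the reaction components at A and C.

A_x = -2250 lb, A_y = 1150 lb, C_y = 910.1 lb

Resultant of the distributed load: 1716.5 × 1.2 = 2059.8 lb at 1.9 ft from A.
Moments about A: C_y·4.3 − (1716.5·1.2)·1.9 = 0 → C_y = 3913.62/4.3 = 910.144 ≈ 910.1 lb.
ΣF_y = 0: A_y + 910.144 − 1716.5·1.2 = 0 → A_y = 1150 lb.
ΣF_x = 0: A_x + 2250 = 0 → A_x = -2250 lb.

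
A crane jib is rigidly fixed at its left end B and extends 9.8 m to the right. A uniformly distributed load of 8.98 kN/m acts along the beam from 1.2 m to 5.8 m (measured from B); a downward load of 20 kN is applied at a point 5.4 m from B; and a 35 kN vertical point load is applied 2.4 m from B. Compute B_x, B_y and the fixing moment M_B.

Resultant of the distributed load: 8.98 × 4.6 = 41.308 kN at 3.5 m from B.
ΣF_x = 0: B_x = 0.
ΣF_y = 0: B_y − 8.98·4.6 − 20 − 35 = 0 → B_y = 96.31 kN.
ΣM about B: M_B − (8.98·4.6)·3.5 − 20·5.4 − 35·2.4 = 0 → M_B = 336.6 kN·m.

B_x = 0, B_y = 96.31 kN, M_B = 336.6 kN·m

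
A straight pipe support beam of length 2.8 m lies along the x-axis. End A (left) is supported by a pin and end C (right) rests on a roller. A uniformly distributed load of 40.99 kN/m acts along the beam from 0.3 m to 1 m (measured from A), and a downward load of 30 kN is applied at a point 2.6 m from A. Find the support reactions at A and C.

Resultant of the distributed load: 40.99 × 0.7 = 28.693 kN at 0.65 m from A.
Taking moments about A: C_y·2.8 − (40.99·0.7)·0.65 − 30·2.6 = 0 → C_y = 96.65045/2.8 = 34.518 ≈ 34.52 kN.
ΣF_y = 0: A_y + 34.518 − 40.99·0.7 − 30 = 0 → A_y = 24.17 kN.
ΣF_x = 0: no horizontal applied forces, so A_x = 0.

A_x = 0, A_y = 24.17 kN, C_y = 34.52 kN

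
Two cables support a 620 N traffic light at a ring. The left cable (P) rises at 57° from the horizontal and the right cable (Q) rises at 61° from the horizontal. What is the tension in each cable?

ΣF_x = 0: −T_P·cos57° + T_Q·cos61° = 0 → T_Q = 1.12341·T_P.
ΣF_y = 0: T_P·sin57° + T_Q·sin61° = 620.
Substitute: T_P·(0.838671 + 1.12341·0.87462) = 620 → T_P = 340.43 ≈ 340.4 N.
Then T_Q = 1.12341 × 340.43 = 382.4 N.

T_P = 340.4 N, T_Q = 382.4 N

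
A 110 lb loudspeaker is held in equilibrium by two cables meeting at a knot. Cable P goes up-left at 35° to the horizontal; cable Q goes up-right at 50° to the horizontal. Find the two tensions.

T_P = 70.98 lb, T_Q = 90.45 lb

ΣF_x = 0: −T_P·cos35° + T_Q·cos50° = 0 → T_Q = 1.27437·T_P.
ΣF_y = 0: T_P·sin35° + T_Q·sin50° = 110.
Substitute: T_P·(0.573576 + 1.27437·0.766044) = 110 → T_P = 70.9769 ≈ 70.98 lb.
Then T_Q = 1.27437 × 70.9769 = 90.45 lb.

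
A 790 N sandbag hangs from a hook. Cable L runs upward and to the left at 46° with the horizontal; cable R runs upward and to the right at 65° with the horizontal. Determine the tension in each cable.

ΣF_x = 0: −T_L·cos46° + T_R·cos65° = 0 → T_R = 1.6437·T_L.
ΣF_y = 0: T_L·sin46° + T_R·sin65° = 790.
Substitute: T_L·(0.71934 + 1.6437·0.906308) = 790 → T_L = 357.622 ≈ 357.6 N.
Then T_R = 1.6437 × 357.622 = 587.8 N.

T_L = 357.6 N, T_R = 587.8 N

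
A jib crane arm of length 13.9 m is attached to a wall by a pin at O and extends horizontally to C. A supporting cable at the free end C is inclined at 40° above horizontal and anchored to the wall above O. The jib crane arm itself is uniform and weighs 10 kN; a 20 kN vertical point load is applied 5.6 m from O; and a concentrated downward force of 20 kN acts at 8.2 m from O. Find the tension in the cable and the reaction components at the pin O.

T = 38.67 kN, O_x = 29.62 kN, O_y = 25.14 kN

ΣM about O: T·sin40°·13.9 − 10·6.95 − 20·5.6 − 20·8.2 = 0 → T = 345.5/(13.9·0.642788) = 38.6692 ≈ 38.67 kN.
ΣF_x = 0: O_x − T·cos40° = 0 → O_x = 38.6692 × 0.766044 = 29.62 kN.
ΣF_y = 0: O_y + T·sin40° − 10 − 20 − 20 = 0 → O_y = 50 − 38.6692 × 0.642788 = 25.14 kN.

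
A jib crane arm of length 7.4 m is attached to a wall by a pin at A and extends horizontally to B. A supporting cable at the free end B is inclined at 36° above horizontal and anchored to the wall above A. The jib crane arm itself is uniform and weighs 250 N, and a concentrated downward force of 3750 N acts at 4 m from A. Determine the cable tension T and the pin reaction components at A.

ΣM about A: T·sin36°·7.4 − 250·3.7 − 3750·4 = 0 → T = 15925/(7.4·0.587785) = 3661.25 ≈ 3661 N.
ΣF_x = 0: A_x − T·cos36° = 0 → A_x = 3661.25 × 0.809017 = 2962 N.
ΣF_y = 0: A_y + T·sin36° − 250 − 3750 = 0 → A_y = 4000 − 3661.25 × 0.587785 = 1848 N.

T = 3661 N, A_x = 2962 N, A_y = 1848 N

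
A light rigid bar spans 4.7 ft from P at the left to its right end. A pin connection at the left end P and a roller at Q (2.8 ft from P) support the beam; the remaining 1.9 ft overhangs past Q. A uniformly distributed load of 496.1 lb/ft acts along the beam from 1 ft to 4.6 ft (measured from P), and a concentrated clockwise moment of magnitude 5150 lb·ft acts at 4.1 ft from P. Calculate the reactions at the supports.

Resultant of the distributed load: 496.1 × 3.6 = 1785.96 lb at 2.8 ft from P.
Taking moments about P: Q_y·2.8 − (496.1·3.6)·2.8 − 5150 = 0 → Q_y = 10150.688/2.8 = 3625.25 ≈ 3625 lb.
ΣF_y = 0: P_y + 3625.25 − 496.1·3.6 = 0 → P_y = -1839 lb.
ΣF_x = 0: no horizontal applied forces, so P_x = 0.

P_x = 0, P_y = -1839 lb, Q_y = 3625 lb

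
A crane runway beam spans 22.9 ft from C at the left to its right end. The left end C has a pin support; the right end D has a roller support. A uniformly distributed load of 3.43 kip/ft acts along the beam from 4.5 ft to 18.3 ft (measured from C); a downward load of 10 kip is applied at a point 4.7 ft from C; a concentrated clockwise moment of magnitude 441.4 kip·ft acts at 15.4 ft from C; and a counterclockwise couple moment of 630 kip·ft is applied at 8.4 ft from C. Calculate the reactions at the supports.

C_x = 0, C_y = 39.95 kip, D_y = 17.38 kip

Resultant of the distributed load: 3.43 × 13.8 = 47.334 kip at 11.4 ft from C.
Taking moments about C: D_y·22.9 − (3.43·13.8)·11.4 − 10·4.7 − 441.4 + 630 = 0 → D_y = 398.0076/22.9 = 17.3802 ≈ 17.38 kip.
ΣF_y = 0: C_y + 17.3802 − 3.43·13.8 − 10 = 0 → C_y = 39.95 kip.
ΣF_x = 0: no horizontal applied forces, so C_x = 0.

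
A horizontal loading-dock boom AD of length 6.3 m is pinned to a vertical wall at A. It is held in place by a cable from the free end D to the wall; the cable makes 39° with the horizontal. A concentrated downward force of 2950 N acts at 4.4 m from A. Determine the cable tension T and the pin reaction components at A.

ΣM about A: T·sin39°·6.3 − 2950·4.4 = 0 → T = 12980/(6.3·0.62932) = 3273.88 ≈ 3274 N.
ΣF_x = 0: A_x − T·cos39° = 0 → A_x = 3273.88 × 0.777146 = 2544 N.
ΣF_y = 0: A_y + T·sin39° − 2950 = 0 → A_y = 2950 − 3273.88 × 0.62932 = 889.7 N.

T = 3274 N, A_x = 2544 N, A_y = 889.7 N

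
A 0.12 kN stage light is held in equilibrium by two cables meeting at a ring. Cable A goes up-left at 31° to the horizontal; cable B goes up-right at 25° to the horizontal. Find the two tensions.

T_A = 0.1312 kN, T_B = 0.1241 kN

ΣF_x = 0: −T_A·cos31° + T_B·cos25° = 0 → T_B = 0.945779·T_A.
ΣF_y = 0: T_A·sin31° + T_B·sin25° = 0.12.
Substitute: T_A·(0.515038 + 0.945779·0.422618) = 0.12 → T_A = 0.131185 ≈ 0.1312 kN.
Then T_B = 0.945779 × 0.131185 = 0.1241 kN.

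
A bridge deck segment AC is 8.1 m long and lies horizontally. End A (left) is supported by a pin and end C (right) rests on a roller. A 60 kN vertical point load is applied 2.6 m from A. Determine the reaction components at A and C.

A_x = 0, A_y = 40.74 kN, C_y = 19.26 kN

ΣM about A: C_y·8.1 − 60·2.6 = 0 → C_y = 156/8.1 = 19.2593 ≈ 19.26 kN.
ΣF_y = 0: A_y + 19.2593 − 60 = 0 → A_y = 40.74 kN.
ΣF_x = 0: no horizontal applied forces, so A_x = 0.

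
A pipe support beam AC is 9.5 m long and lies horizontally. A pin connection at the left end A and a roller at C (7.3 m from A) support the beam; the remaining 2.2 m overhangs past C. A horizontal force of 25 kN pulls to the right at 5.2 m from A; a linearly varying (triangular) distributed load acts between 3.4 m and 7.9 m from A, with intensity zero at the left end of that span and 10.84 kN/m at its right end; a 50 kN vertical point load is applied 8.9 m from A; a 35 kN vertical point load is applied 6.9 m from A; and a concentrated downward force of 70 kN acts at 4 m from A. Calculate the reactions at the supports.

A_x = -25.00 kN, A_y = 25.61 kN, C_y = 153.8 kN

Resultant of the triangular load: ½ × 10.84 × 4.5 = 24.39 kN, acting at 6.4 m from A (one-third of the span from the peak).
Taking moments about A: C_y·7.3 − (½·10.84·4.5)·6.4 − 50·8.9 − 35·6.9 − 70·4 = 0 → C_y = 1122.596/7.3 = 153.78 ≈ 153.8 kN.
ΣF_y = 0: A_y + 153.78 − ½·10.84·4.5 − 50 − 35 − 70 = 0 → A_y = 25.61 kN.
ΣF_x = 0: A_x + 25 = 0 → A_x = -25.00 kN.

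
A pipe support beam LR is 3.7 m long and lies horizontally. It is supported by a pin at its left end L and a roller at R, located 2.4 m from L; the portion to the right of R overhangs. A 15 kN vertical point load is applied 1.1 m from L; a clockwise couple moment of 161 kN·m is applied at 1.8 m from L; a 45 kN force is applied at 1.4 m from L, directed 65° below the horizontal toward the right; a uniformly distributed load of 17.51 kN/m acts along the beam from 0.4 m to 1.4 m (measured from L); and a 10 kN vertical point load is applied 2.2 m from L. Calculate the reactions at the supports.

Resultant of the distributed load: 17.51 × 1 = 17.51 kN at 0.9 m from L.
Taking moments about L: R_y·2.4 − 15·1.1 − 161 − 45·sin65°·1.4 − (17.51·1)·0.9 − 10·2.2 = 0 → R_y = 272.356/2.4 = 113.482 ≈ 113.5 kN.
ΣF_y = 0: L_y + 113.482 − 15 − 45·sin65° − 17.51·1 − 10 = 0 → L_y = -30.19 kN.
ΣF_x = 0: L_x + 45·cos65° = 0 → L_x = -19.02 kN.

L_x = -19.02 kN, L_y = -30.19 kN, R_y = 113.5 kN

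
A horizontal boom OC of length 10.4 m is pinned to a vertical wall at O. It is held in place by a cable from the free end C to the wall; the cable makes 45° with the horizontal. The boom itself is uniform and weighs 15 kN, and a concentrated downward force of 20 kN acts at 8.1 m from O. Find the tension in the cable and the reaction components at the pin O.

T = 32.64 kN, O_x = 23.08 kN, O_y = 11.92 kN

ΣM about O: T·sin45°·10.4 − 15·5.2 − 20·8.1 = 0 → T = 240/(10.4·0.707107) = 32.6357 ≈ 32.64 kN.
ΣF_x = 0: O_x − T·cos45° = 0 → O_x = 32.6357 × 0.707107 = 23.08 kN.
ΣF_y = 0: O_y + T·sin45° − 15 − 20 = 0 → O_y = 35 − 32.6357 × 0.707107 = 11.92 kN.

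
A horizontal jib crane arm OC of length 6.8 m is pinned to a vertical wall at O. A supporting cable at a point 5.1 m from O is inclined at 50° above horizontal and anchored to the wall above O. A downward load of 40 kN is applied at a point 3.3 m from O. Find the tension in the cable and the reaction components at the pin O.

T = 33.79 kN, O_x = 21.72 kN, O_y = 14.12 kN

ΣM about O: T·sin50°·5.1 − 40·3.3 = 0 → T = 132/(5.1·0.766044) = 33.787 ≈ 33.79 kN.
ΣF_x = 0: O_x − T·cos50° = 0 → O_x = 33.787 × 0.642788 = 21.72 kN.
ΣF_y = 0: O_y + T·sin50° − 40 = 0 → O_y = 40 − 33.787 × 0.766044 = 14.12 kN.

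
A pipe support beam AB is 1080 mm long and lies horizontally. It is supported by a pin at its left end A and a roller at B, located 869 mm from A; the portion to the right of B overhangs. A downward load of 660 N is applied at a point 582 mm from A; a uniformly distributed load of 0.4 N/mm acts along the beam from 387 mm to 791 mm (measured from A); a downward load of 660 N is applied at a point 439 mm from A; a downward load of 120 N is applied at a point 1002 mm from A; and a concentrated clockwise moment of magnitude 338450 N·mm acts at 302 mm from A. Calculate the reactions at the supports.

A_x = 0, A_y = 188.8 N, B_y = 1413 N

Resultant of the distributed load: 0.4 × 404 = 161.6 N at 589 mm from A.
Moments about A: B_y·869 − 660·582 − (0.4·404)·589 − 660·439 − 120·1002 − 338450 = 0 → B_y = 1227732.4/869 = 1412.81 ≈ 1413 N.
ΣF_y = 0: A_y + 1412.81 − 660 − 0.4·404 − 660 − 120 = 0 → A_y = 188.8 N.
ΣF_x = 0: no horizontal applied forces, so A_x = 0.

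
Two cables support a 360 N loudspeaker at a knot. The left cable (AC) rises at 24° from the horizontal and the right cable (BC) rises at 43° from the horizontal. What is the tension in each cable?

T_AC = 286.0 N, T_BC = 357.3 N

ΣF_x = 0: −T_AC·cos24° + T_BC·cos43° = 0 → T_BC = 1.24912·T_AC.
ΣF_y = 0: T_AC·sin24° + T_BC·sin43° = 360.
Substitute: T_AC·(0.406737 + 1.24912·0.681998) = 360 → T_AC = 286.024 ≈ 286.0 N.
Then T_BC = 1.24912 × 286.024 = 357.3 N.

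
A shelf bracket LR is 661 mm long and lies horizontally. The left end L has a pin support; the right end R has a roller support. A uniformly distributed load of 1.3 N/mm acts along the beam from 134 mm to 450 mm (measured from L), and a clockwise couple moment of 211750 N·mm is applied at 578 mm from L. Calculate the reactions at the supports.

L_x = 0, L_y = -91.02 N, R_y = 501.8 N

Resultant of the distributed load: 1.3 × 316 = 410.8 N at 292 mm from L.
Taking moments about L: R_y·661 − (1.3·316)·292 − 211750 = 0 → R_y = 331703.6/661 = 501.821 ≈ 501.8 N.
ΣF_y = 0: L_y + 501.821 − 1.3·316 = 0 → L_y = -91.02 N.
ΣF_x = 0: no horizontal applied forces, so L_x = 0.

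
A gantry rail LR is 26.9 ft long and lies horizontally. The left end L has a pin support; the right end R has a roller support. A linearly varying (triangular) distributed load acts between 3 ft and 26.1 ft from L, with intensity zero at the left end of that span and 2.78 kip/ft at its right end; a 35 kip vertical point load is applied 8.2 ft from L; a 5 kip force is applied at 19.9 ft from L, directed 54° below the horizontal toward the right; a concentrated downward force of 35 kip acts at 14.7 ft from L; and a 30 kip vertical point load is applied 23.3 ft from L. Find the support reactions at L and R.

L_x = -2.939 kip, L_y = 55.42 kip, R_y = 80.74 kip

Resultant of the triangular load: ½ × 2.78 × 23.1 = 32.109 kip, acting at 18.4 ft from L (one-third of the span from the peak).
Taking moments about L: R_y·26.9 − (½·2.78·23.1)·18.4 − 35·8.2 − 5·sin54°·19.9 − 35·14.7 − 30·23.3 = 0 → R_y = 2171.8/26.9 = 80.7361 ≈ 80.74 kip.
ΣF_y = 0: L_y + 80.7361 − ½·2.78·23.1 − 35 − 5·sin54° − 35 − 30 = 0 → L_y = 55.42 kip.
ΣF_x = 0: L_x + 5·cos54° = 0 → L_x = -2.939 kip.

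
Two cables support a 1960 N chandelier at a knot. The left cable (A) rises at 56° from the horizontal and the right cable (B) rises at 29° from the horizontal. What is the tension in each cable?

ΣF_x = 0: −T_A·cos56° + T_B·cos29° = 0 → T_B = 0.639355·T_A.
ΣF_y = 0: T_A·sin56° + T_B·sin29° = 1960.
Substitute: T_A·(0.829038 + 0.639355·0.48481) = 1960 → T_A = 1720.8 ≈ 1721 N.
Then T_B = 0.639355 × 1720.8 = 1100 N.

T_A = 1721 N, T_B = 1100 N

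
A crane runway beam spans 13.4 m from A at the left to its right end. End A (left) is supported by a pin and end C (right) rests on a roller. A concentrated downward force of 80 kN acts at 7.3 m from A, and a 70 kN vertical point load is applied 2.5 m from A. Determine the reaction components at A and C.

A_x = 0, A_y = 93.36 kN, C_y = 56.64 kN

ΣM about A: C_y·13.4 − 80·7.3 − 70·2.5 = 0 → C_y = 759/13.4 = 56.6418 ≈ 56.64 kN.
ΣF_y = 0: A_y + 56.6418 − 80 − 70 = 0 → A_y = 93.36 kN.
ΣF_x = 0: no horizontal applied forces, so A_x = 0.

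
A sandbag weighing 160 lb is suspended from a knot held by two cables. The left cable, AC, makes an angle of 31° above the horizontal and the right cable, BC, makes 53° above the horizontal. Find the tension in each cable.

T_AC = 96.82 lb, T_BC = 137.9 lb

ΣF_x = 0: −T_AC·cos31° + T_BC·cos53° = 0 → T_BC = 1.4243·T_AC.
ΣF_y = 0: T_AC·sin31° + T_BC·sin53° = 160.
Substitute: T_AC·(0.515038 + 1.4243·0.798636) = 160 → T_AC = 96.8209 ≈ 96.82 lb.
Then T_BC = 1.4243 × 96.8209 = 137.9 lb.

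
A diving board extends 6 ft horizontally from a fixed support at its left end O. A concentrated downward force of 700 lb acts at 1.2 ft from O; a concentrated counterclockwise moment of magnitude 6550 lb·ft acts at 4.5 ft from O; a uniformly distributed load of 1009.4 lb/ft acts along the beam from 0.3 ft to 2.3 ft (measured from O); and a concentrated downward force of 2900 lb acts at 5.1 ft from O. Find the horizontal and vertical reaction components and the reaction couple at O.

Resultant of the distributed load: 1009.4 × 2 = 2018.8 lb at 1.3 ft from O.
ΣF_x = 0: O_x = 0.
ΣF_y = 0: O_y − 700 − 1009.4·2 − 2900 = 0 → O_y = 5619 lb.
ΣM about O: M_O − 700·1.2 + 6550 − (1009.4·2)·1.3 − 2900·5.1 = 0 → M_O = 11700 lb·ft.

O_x = 0, O_y = 5619 lb, M_O = 11700 lb·ft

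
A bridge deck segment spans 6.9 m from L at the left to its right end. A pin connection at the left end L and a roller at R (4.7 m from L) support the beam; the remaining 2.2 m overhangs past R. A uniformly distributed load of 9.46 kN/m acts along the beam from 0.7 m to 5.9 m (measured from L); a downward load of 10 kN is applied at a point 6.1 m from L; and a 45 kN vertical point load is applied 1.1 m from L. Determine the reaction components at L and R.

Resultant of the distributed load: 9.46 × 5.2 = 49.192 kN at 3.3 m from L.
Moments about L: R_y·4.7 − (9.46·5.2)·3.3 − 10·6.1 − 45·1.1 = 0 → R_y = 272.8336/4.7 = 58.0497 ≈ 58.05 kN.
ΣF_y = 0: L_y + 58.0497 − 9.46·5.2 − 10 − 45 = 0 → L_y = 46.14 kN.
ΣF_x = 0: no horizontal applied forces, so L_x = 0.

L_x = 0, L_y = 46.14 kN, R_y = 58.05 kN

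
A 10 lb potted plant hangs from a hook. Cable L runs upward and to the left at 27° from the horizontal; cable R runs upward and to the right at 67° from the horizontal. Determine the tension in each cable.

T_L = 3.917 lb, T_R = 8.932 lb

ΣF_x = 0: −T_L·cos27° + T_R·cos67° = 0 → T_R = 2.28036·T_L.
ΣF_y = 0: T_L·sin27° + T_R·sin67° = 10.
Substitute: T_L·(0.45399 + 2.28036·0.920505) = 10 → T_L = 3.91685 ≈ 3.917 lb.
Then T_R = 2.28036 × 3.91685 = 8.932 lb.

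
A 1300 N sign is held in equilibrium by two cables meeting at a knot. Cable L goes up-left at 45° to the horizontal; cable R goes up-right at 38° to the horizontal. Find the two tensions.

ΣF_x = 0: −T_L·cos45° + T_R·cos38° = 0 → T_R = 0.897331·T_L.
ΣF_y = 0: T_L·sin45° + T_R·sin38° = 1300.
Substitute: T_L·(0.707107 + 0.897331·0.615661) = 1300 → T_L = 1032.11 ≈ 1032 N.
Then T_R = 0.897331 × 1032.11 = 926.1 N.

T_L = 1032 N, T_R = 926.1 N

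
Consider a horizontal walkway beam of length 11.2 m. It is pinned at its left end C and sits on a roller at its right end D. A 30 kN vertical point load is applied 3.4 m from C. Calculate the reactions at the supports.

Taking moments about C: D_y·11.2 − 30·3.4 = 0 → D_y = 102/11.2 = 9.10714 ≈ 9.107 kN.
ΣF_y = 0: C_y + 9.10714 − 30 = 0 → C_y = 20.89 kN.
ΣF_x = 0: no horizontal applied forces, so C_x = 0.

C_x = 0, C_y = 20.89 kN, D_y = 9.107 kN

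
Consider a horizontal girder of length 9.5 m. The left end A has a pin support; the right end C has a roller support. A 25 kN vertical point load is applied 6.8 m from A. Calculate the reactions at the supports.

A_x = 0, A_y = 7.105 kN, C_y = 17.89 kN

Taking moments about A: C_y·9.5 − 25·6.8 = 0 → C_y = 170/9.5 = 17.8947 ≈ 17.89 kN.
ΣF_y = 0: A_y + 17.8947 − 25 = 0 → A_y = 7.105 kN.
ΣF_x = 0: no horizontal applied forces, so A_x = 0.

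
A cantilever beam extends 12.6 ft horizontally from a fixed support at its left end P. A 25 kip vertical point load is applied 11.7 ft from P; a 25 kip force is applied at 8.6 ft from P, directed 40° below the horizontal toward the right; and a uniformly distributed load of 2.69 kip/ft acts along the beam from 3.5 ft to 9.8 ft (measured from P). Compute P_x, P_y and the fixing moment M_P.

P_x = -19.15 kip, P_y = 58.02 kip, M_P = 543.4 kip·ft

Resultant of the distributed load: 2.69 × 6.3 = 16.947 kip at 6.65 ft from P.
ΣF_x = 0: P_x + 25·cos40° = 0 → P_x = -19.15 kip.
ΣF_y = 0: P_y − 25 − 25·sin40° − 2.69·6.3 = 0 → P_y = 58.02 kip.
ΣM about P: M_P − 25·11.7 − 25·sin40°·8.6 − (2.69·6.3)·6.65 = 0 → M_P = 543.4 kip·ft.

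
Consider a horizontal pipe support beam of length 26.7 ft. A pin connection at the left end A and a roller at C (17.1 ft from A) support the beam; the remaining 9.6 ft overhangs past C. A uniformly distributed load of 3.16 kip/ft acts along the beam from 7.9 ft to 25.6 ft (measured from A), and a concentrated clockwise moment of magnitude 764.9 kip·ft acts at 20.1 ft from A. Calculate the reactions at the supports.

Resultant of the distributed load: 3.16 × 17.7 = 55.932 kip at 16.75 ft from A.
Moments about A: C_y·17.1 − (3.16·17.7)·16.75 − 764.9 = 0 → C_y = 1701.761/17.1 = 99.5182 ≈ 99.52 kip.
ΣF_y = 0: A_y + 99.5182 − 3.16·17.7 = 0 → A_y = -43.59 kip.
ΣF_x = 0: no horizontal applied forces, so A_x = 0.

A_x = 0, A_y = -43.59 kip, C_y = 99.52 kip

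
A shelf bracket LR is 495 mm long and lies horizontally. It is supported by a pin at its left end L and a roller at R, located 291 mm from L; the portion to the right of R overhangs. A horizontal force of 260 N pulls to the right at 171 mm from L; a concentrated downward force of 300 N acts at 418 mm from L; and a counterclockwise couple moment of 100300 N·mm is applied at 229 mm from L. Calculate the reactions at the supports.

Taking moments about L: R_y·291 − 300·418 + 100300 = 0 → R_y = 25100/291 = 86.2543 ≈ 86.25 N.
ΣF_y = 0: L_y + 86.2543 − 300 = 0 → L_y = 213.7 N.
ΣF_x = 0: L_x + 260 = 0 → L_x = -260.0 N.

L_x = -260.0 N, L_y = 213.7 N, R_y = 86.25 N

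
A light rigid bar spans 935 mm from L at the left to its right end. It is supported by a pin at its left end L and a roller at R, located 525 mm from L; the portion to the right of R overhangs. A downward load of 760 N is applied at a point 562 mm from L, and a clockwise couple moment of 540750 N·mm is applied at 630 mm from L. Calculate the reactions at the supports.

ΣM about L: R_y·525 − 760·562 − 540750 = 0 → R_y = 967870/525 = 1843.56 ≈ 1844 N.
ΣF_y = 0: L_y + 1843.56 − 760 = 0 → L_y = -1084 N.
ΣF_x = 0: no horizontal applied forces, so L_x = 0.

L_x = 0, L_y = -1084 N, R_y = 1844 N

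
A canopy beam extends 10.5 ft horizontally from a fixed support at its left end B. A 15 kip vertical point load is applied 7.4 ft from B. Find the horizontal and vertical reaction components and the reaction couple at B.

B_x = 0, B_y = 15.00 kip, M_B = 111.0 kip·ft

ΣF_x = 0: B_x = 0.
ΣF_y = 0: B_y − 15 = 0 → B_y = 15.00 kip.
ΣM about B: M_B − 15·7.4 = 0 → M_B = 111.0 kip·ft.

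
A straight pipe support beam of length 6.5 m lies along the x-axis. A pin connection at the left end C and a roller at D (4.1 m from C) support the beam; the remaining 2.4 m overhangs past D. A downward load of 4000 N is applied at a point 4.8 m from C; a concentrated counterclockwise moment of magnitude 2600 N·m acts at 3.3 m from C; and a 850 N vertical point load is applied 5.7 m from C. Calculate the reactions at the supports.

C_x = 0, C_y = -380.5 N, D_y = 5230 N

Moments about C: D_y·4.1 − 4000·4.8 + 2600 − 850·5.7 = 0 → D_y = 21445/4.1 = 5230.49 ≈ 5230 N.
ΣF_y = 0: C_y + 5230.49 − 4000 − 850 = 0 → C_y = -380.5 N.
ΣF_x = 0: no horizontal applied forces, so C_x = 0.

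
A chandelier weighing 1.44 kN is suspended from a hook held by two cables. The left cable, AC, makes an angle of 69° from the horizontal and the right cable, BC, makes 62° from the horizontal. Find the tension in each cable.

ΣF_x = 0: −T_AC·cos69° + T_BC·cos62° = 0 → T_BC = 0.763343·T_AC.
ΣF_y = 0: T_AC·sin69° + T_BC·sin62° = 1.44.
Substitute: T_AC·(0.93358 + 0.763343·0.882948) = 1.44 → T_AC = 0.895761 ≈ 0.8958 kN.
Then T_BC = 0.763343 × 0.895761 = 0.6838 kN.

T_AC = 0.8958 kN, T_BC = 0.6838 kN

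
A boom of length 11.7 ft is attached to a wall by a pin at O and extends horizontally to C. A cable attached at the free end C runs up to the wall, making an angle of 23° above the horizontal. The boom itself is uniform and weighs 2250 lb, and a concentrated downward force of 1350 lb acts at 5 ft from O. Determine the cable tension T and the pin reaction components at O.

T = 4356 lb, O_x = 4009 lb, O_y = 1898 lb

ΣM about O: T·sin23°·11.7 − 2250·5.85 − 1350·5 = 0 → T = 19912.5/(11.7·0.390731) = 4355.74 ≈ 4356 lb.
ΣF_x = 0: O_x − T·cos23° = 0 → O_x = 4355.74 × 0.920505 = 4009 lb.
ΣF_y = 0: O_y + T·sin23° − 2250 − 1350 = 0 → O_y = 3600 − 4355.74 × 0.390731 = 1898 lb.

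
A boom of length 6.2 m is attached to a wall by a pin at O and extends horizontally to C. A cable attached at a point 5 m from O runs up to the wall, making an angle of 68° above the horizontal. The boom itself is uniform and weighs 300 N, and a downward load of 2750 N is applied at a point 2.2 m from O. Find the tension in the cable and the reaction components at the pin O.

ΣM about O: T·sin68°·5 − 300·3.1 − 2750·2.2 = 0 → T = 6980/(5·0.927184) = 1505.63 ≈ 1506 N.
ΣF_x = 0: O_x − T·cos68° = 0 → O_x = 1505.63 × 0.374607 = 564.0 N.
ΣF_y = 0: O_y + T·sin68° − 300 − 2750 = 0 → O_y = 3050 − 1505.63 × 0.927184 = 1654 N.

T = 1506 N, O_x = 564.0 N, O_y = 1654 N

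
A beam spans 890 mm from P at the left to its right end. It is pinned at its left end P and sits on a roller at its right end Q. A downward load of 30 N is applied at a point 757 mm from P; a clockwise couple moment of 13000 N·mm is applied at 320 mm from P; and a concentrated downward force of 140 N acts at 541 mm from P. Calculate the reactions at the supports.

Moments about P: Q_y·890 − 30·757 − 13000 − 140·541 = 0 → Q_y = 111450/890 = 125.225 ≈ 125.2 N.
ΣF_y = 0: P_y + 125.225 − 30 − 140 = 0 → P_y = 44.78 N.
ΣF_x = 0: no horizontal applied forces, so P_x = 0.

P_x = 0, P_y = 44.78 N, Q_y = 125.2 N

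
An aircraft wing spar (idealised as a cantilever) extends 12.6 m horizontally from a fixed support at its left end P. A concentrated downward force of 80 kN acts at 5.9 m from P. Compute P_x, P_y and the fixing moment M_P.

P_x = 0, P_y = 80.00 kN, M_P = 472.0 kN·m

ΣF_x = 0: P_x = 0.
ΣF_y = 0: P_y − 80 = 0 → P_y = 80.00 kN.
ΣM about P: M_P − 80·5.9 = 0 → M_P = 472.0 kN·m.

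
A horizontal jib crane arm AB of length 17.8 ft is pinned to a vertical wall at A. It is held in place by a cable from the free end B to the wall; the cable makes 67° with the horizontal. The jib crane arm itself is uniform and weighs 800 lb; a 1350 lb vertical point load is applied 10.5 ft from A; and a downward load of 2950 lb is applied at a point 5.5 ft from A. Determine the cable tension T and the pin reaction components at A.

T = 2290 lb, A_x = 894.7 lb, A_y = 2992 lb

ΣM about A: T·sin67°·17.8 − 800·8.9 − 1350·10.5 − 2950·5.5 = 0 → T = 37520/(17.8·0.920505) = 2289.9 ≈ 2290 lb.
ΣF_x = 0: A_x − T·cos67° = 0 → A_x = 2289.9 × 0.390731 = 894.7 lb.
ΣF_y = 0: A_y + T·sin67° − 800 − 1350 − 2950 = 0 → A_y = 5100 − 2289.9 × 0.920505 = 2992 lb.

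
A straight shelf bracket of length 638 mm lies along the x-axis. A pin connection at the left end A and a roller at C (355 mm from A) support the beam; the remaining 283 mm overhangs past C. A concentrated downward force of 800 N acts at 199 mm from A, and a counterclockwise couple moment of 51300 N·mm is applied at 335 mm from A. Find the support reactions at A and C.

ΣM about A: C_y·355 − 800·199 + 51300 = 0 → C_y = 107900/355 = 303.944 ≈ 303.9 N.
ΣF_y = 0: A_y + 303.944 − 800 = 0 → A_y = 496.1 N.
ΣF_x = 0: no horizontal applied forces, so A_x = 0.

A_x = 0, A_y = 496.1 N, C_y = 303.9 N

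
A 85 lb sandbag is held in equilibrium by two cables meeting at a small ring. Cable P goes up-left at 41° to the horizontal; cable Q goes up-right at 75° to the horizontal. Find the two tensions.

T_P = 24.48 lb, T_Q = 71.37 lb

ΣF_x = 0: −T_P·cos41° + T_Q·cos75° = 0 → T_Q = 2.91597·T_P.
ΣF_y = 0: T_P·sin41° + T_Q·sin75° = 85.
Substitute: T_P·(0.656059 + 2.91597·0.965926) = 85 → T_P = 24.4768 ≈ 24.48 lb.
Then T_Q = 2.91597 × 24.4768 = 71.37 lb.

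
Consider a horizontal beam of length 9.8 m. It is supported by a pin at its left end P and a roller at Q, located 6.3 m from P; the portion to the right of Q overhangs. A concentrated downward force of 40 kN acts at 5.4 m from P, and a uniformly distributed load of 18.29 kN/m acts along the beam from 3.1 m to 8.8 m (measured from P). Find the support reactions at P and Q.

Resultant of the distributed load: 18.29 × 5.7 = 104.253 kN at 5.95 m from P.
ΣM about P: Q_y·6.3 − 40·5.4 − (18.29·5.7)·5.95 = 0 → Q_y = 836.30535/6.3 = 132.747 ≈ 132.7 kN.
ΣF_y = 0: P_y + 132.747 − 40 − 18.29·5.7 = 0 → P_y = 11.51 kN.
ΣF_x = 0: no horizontal applied forces, so P_x = 0.

P_x = 0, P_y = 11.51 kN, Q_y = 132.7 kN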